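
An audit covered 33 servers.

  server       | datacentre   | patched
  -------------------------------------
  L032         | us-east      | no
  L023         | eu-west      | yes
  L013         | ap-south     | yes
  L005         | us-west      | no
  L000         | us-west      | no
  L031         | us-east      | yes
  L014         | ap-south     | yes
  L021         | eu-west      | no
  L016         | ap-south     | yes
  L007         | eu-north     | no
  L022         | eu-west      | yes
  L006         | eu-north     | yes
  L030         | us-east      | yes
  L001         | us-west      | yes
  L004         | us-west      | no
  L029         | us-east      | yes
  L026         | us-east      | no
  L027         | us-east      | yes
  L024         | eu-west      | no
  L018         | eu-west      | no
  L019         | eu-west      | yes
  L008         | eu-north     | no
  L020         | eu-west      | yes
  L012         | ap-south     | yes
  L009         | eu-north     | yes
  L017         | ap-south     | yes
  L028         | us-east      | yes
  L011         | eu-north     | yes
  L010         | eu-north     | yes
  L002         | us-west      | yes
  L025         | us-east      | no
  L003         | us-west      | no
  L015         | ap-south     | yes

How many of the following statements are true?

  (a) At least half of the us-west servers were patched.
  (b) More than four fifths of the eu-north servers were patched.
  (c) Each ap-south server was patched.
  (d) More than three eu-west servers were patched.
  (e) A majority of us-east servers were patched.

3

(a) us-west: |A| = 6, |A ∩ B| = 2; needs |A ∩ B| ≥ |A ∖ B| — false.
(b) eu-north: |A| = 6, |A ∩ B| = 4; needs |A ∩ B| / |A| > 4/5 — false.
(c) ap-south: |A| = 6, |A ∩ B| = 6; needs A ⊆ B, i.e. every element of A is in B (|A ∖ B| = 0) — true.
(d) eu-west: |A| = 7, |A ∩ B| = 4; needs |A ∩ B| > 3 — true.
(e) us-east: |A| = 8, |A ∩ B| = 5; needs |A ∩ B| > |A ∖ B| — true.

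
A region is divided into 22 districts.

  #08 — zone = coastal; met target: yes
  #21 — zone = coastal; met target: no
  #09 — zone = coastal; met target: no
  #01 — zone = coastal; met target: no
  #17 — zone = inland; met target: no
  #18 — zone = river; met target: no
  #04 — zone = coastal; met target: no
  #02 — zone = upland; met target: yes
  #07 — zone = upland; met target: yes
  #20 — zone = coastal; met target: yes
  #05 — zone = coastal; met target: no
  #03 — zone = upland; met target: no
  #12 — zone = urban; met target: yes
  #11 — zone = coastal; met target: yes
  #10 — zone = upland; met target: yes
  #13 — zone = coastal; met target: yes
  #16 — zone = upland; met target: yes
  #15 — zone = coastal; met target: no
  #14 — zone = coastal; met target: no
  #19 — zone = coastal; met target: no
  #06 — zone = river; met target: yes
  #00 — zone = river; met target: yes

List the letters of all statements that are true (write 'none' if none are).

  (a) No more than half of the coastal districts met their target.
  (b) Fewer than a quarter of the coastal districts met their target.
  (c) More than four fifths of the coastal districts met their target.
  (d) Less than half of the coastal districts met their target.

|A| = 12, |A ∩ B| = 4, |A ∖ B| = 8.
(a) |A ∩ B| ≤ |A ∖ B|: holds.
(b) |A ∩ B| / |A| < 1/4: fails.
(c) |A ∩ B| / |A| > 4/5: fails.
(d) |A ∩ B| < |A ∖ B|: holds.

(a), (d)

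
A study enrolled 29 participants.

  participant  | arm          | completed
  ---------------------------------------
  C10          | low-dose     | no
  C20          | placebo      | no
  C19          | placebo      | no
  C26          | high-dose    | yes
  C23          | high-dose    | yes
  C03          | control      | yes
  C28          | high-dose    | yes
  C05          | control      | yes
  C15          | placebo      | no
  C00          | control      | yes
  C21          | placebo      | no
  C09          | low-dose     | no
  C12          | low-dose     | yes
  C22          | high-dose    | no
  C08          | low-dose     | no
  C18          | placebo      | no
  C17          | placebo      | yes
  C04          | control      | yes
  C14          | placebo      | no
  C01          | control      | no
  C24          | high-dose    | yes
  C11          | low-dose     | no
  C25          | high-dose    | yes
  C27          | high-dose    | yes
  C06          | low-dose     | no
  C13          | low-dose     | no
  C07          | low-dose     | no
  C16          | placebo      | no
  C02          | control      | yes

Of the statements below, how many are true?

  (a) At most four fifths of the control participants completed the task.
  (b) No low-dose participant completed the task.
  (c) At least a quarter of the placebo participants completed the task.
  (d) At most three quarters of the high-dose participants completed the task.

0

(a) control: |A| = 6, |A ∩ B| = 5; needs |A ∩ B| / |A| ≤ 4/5 — false.
(b) low-dose: |A| = 8, |A ∩ B| = 1; needs A ∩ B = ∅ (|A ∩ B| = 0) — false.
(c) placebo: |A| = 8, |A ∩ B| = 1; needs |A ∩ B| / |A| ≥ 1/4 — false.
(d) high-dose: |A| = 7, |A ∩ B| = 6; needs |A ∩ B| / |A| ≤ 3/4 — false.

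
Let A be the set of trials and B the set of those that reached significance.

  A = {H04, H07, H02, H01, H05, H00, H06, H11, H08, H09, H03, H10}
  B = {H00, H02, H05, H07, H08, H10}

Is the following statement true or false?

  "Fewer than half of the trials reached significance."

False

The determiner here denotes the relation: |A ∩ B| < |A ∖ B|.
A (the restrictor) = {H04, H07, H02, H01, H05, H00, H06, H11, H08, H09, H03, H10}, |A| = 12.
A ∩ B = {H07, H02, H05, H00, H08, H10}, so |A ∩ B| = 6.
A ∖ B = {H04, H01, H06, H11, H09, H03}, so |A ∖ B| = 6.
6 = 6, so the statement is false.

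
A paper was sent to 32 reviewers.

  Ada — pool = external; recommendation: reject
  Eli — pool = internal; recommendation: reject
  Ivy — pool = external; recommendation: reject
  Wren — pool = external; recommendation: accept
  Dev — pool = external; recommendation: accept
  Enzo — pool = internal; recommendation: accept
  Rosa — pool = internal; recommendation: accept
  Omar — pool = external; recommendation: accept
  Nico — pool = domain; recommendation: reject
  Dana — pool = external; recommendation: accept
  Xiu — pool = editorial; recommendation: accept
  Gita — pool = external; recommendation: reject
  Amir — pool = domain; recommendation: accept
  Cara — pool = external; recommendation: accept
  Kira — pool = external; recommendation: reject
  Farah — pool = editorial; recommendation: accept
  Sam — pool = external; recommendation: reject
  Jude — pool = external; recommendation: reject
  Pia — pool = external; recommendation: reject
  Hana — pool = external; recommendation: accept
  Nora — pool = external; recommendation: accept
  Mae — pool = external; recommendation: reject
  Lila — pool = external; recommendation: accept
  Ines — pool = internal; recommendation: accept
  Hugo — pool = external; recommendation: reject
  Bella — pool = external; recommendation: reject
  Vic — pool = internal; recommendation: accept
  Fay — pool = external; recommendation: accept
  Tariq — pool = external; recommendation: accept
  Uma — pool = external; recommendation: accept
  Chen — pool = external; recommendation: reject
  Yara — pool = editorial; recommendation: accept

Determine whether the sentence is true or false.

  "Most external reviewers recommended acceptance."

False

The determiner here denotes the relation: |A ∩ B| > |A ∖ B|.
|A| = 22, |A ∩ B| = 11, |A ∖ B| = 11.
11 = 11, so the statement is false.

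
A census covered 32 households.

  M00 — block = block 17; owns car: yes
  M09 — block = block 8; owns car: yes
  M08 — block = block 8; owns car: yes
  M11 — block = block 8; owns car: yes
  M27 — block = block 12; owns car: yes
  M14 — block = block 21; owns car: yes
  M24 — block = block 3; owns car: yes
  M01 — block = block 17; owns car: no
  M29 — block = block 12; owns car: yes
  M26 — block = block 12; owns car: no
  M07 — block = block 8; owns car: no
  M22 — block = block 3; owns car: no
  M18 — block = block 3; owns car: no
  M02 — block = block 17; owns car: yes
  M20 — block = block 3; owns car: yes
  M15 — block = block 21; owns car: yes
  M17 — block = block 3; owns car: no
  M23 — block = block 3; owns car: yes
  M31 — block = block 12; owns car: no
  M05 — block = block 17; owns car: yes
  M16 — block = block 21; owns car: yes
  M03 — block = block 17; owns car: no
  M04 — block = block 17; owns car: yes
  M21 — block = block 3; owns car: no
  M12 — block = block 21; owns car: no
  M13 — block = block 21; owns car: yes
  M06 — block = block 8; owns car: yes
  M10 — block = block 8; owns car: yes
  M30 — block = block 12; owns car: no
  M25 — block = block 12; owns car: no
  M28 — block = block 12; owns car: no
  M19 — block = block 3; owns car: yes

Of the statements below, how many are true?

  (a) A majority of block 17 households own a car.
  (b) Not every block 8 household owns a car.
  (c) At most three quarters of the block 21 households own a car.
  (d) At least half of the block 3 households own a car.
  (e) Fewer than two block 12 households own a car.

3

(a) block 17: |A| = 6, |A ∩ B| = 4; needs |A ∩ B| > |A ∖ B| — true.
(b) block 8: |A| = 6, |A ∩ B| = 5; needs A ⊄ B (|A ∖ B| ≥ 1) — true.
(c) block 21: |A| = 5, |A ∩ B| = 4; needs |A ∩ B| / |A| ≤ 3/4 — false.
(d) block 3: |A| = 8, |A ∩ B| = 4; needs |A ∩ B| ≥ |A ∖ B| — true.
(e) block 12: |A| = 7, |A ∩ B| = 2; needs |A ∩ B| < 2 — false.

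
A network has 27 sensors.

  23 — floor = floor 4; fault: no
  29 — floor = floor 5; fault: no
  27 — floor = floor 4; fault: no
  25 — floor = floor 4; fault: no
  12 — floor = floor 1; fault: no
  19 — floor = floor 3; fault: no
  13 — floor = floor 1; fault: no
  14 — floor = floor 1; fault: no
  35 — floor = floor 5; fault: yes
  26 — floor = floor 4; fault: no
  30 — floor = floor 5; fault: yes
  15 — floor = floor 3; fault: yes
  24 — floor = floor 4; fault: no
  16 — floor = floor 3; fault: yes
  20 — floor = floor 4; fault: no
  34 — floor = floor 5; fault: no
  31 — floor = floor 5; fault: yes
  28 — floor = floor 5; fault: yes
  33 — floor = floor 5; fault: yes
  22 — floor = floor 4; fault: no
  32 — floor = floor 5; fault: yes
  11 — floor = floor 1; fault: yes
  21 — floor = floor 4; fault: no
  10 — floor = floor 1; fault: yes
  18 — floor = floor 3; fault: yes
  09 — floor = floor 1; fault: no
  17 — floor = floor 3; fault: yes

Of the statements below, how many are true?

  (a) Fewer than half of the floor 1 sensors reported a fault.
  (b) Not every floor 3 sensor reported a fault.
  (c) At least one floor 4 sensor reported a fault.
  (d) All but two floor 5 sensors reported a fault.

3

(a) floor 1: |A| = 6, |A ∩ B| = 2; needs |A ∩ B| < |A ∖ B| — true.
(b) floor 3: |A| = 5, |A ∩ B| = 4; needs A ⊄ B (|A ∖ B| ≥ 1) — true.
(c) floor 4: |A| = 8, |A ∩ B| = 0; needs A ∩ B ≠ ∅ (|A ∩ B| ≥ 1) — false.
(d) floor 5: |A| = 8, |A ∩ B| = 6; needs |A ∖ B| = 2 — true.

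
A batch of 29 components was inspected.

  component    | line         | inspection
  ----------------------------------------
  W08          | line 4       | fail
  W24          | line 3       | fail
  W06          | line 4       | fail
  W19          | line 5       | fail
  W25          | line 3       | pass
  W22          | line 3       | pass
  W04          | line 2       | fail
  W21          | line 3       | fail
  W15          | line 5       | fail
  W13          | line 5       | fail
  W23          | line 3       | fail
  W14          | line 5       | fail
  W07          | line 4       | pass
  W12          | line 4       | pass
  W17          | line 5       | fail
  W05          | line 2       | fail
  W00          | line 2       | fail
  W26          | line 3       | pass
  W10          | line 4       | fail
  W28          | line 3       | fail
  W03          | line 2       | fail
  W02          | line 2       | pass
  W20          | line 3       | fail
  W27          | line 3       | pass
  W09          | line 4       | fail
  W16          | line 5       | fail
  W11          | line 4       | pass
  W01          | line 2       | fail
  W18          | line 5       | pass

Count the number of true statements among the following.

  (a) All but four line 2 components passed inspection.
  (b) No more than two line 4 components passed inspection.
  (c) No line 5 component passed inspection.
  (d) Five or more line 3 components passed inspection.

(a) line 2: |A| = 6, |A ∩ B| = 1; needs |A ∖ B| = 4 — false.
(b) line 4: |A| = 7, |A ∩ B| = 3; needs |A ∩ B| ≤ 2 — false.
(c) line 5: |A| = 7, |A ∩ B| = 1; needs A ∩ B = ∅ (|A ∩ B| = 0) — false.
(d) line 3: |A| = 9, |A ∩ B| = 4; needs |A ∩ B| ≥ 5 — false.

0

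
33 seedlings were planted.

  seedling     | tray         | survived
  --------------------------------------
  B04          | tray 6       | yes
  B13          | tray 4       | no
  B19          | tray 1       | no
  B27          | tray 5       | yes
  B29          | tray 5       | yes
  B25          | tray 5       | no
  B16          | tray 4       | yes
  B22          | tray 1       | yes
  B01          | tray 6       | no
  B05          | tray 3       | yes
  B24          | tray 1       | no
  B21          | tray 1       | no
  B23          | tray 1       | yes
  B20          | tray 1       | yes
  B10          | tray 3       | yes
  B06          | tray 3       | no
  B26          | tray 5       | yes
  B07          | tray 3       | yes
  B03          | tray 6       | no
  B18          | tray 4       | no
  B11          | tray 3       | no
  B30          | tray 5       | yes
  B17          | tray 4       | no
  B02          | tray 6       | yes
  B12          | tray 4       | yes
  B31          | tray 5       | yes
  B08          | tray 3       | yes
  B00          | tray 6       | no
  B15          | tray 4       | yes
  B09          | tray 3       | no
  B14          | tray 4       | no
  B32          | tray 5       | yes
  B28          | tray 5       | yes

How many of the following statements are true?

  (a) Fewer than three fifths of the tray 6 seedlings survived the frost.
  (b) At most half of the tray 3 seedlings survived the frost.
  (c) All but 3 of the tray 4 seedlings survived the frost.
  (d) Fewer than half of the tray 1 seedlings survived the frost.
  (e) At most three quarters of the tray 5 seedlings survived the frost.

1

(a) tray 6: |A| = 5, |A ∩ B| = 2; needs |A ∩ B| / |A| < 3/5 — true.
(b) tray 3: |A| = 7, |A ∩ B| = 4; needs |A ∩ B| ≤ |A ∖ B| — false.
(c) tray 4: |A| = 7, |A ∩ B| = 3; needs |A ∖ B| = 3 — false.
(d) tray 1: |A| = 6, |A ∩ B| = 3; needs |A ∩ B| < |A ∖ B| — false.
(e) tray 5: |A| = 8, |A ∩ B| = 7; needs |A ∩ B| / |A| ≤ 3/4 — false.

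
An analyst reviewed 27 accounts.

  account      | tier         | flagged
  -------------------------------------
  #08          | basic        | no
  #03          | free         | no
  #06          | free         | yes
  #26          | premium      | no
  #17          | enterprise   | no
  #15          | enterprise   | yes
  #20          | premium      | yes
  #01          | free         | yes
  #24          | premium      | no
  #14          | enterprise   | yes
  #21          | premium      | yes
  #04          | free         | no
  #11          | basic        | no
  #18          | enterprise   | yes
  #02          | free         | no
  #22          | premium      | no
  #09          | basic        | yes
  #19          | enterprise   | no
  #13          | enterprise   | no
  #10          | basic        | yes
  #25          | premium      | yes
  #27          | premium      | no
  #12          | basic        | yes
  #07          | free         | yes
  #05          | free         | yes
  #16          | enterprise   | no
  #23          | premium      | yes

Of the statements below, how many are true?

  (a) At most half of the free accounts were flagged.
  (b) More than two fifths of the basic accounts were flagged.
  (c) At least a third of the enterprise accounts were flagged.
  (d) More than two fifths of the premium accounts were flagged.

(a) free: |A| = 7, |A ∩ B| = 4; needs |A ∩ B| ≤ |A ∖ B| — false.
(b) basic: |A| = 5, |A ∩ B| = 3; needs |A ∩ B| / |A| > 2/5 — true.
(c) enterprise: |A| = 7, |A ∩ B| = 3; needs |A ∩ B| / |A| ≥ 1/3 — true.
(d) premium: |A| = 8, |A ∩ B| = 4; needs |A ∩ B| / |A| > 2/5 — true.

3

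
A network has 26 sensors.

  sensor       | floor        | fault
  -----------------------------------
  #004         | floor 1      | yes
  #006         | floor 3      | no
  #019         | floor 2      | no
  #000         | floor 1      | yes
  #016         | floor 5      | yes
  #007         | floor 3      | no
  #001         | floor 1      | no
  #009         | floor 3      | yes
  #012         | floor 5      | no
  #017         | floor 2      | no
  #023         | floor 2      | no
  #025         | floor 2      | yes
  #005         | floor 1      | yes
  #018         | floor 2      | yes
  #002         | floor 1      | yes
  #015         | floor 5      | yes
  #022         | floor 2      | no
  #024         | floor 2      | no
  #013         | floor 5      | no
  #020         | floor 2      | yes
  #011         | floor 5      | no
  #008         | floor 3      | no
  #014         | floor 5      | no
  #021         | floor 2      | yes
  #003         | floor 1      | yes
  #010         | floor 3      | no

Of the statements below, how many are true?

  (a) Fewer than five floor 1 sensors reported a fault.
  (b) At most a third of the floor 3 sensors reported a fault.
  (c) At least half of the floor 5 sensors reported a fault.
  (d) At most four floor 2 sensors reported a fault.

2

(a) floor 1: |A| = 6, |A ∩ B| = 5; needs |A ∩ B| < 5 — false.
(b) floor 3: |A| = 5, |A ∩ B| = 1; needs |A ∩ B| / |A| ≤ 1/3 — true.
(c) floor 5: |A| = 6, |A ∩ B| = 2; needs |A ∩ B| ≥ |A ∖ B| — false.
(d) floor 2: |A| = 9, |A ∩ B| = 4; needs |A ∩ B| ≤ 4 — true.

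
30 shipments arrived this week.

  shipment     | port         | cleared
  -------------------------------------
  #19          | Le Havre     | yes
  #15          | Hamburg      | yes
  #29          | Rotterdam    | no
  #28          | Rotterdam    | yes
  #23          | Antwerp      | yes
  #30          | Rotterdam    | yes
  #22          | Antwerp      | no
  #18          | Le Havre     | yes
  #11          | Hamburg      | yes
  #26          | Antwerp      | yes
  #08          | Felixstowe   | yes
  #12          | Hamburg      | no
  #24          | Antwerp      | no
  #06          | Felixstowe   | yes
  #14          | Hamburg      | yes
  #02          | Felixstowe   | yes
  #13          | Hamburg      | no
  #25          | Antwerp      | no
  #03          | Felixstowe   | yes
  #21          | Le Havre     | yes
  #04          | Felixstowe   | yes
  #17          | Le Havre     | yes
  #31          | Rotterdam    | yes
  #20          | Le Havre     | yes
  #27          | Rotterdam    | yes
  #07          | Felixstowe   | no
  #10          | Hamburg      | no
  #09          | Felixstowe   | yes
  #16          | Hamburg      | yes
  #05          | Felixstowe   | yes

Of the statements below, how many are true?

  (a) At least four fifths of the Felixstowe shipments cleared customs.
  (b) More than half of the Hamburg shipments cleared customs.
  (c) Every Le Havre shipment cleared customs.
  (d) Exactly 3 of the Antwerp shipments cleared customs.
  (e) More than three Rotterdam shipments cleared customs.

(a) Felixstowe: |A| = 8, |A ∩ B| = 7; needs |A ∩ B| / |A| ≥ 4/5 — true.
(b) Hamburg: |A| = 7, |A ∩ B| = 4; needs |A ∩ B| > |A ∖ B| — true.
(c) Le Havre: |A| = 5, |A ∩ B| = 5; needs A ⊆ B, i.e. every element of A is in B (|A ∖ B| = 0) — true.
(d) Antwerp: |A| = 5, |A ∩ B| = 2; needs |A ∩ B| = 3 — false.
(e) Rotterdam: |A| = 5, |A ∩ B| = 4; needs |A ∩ B| > 3 — true.

4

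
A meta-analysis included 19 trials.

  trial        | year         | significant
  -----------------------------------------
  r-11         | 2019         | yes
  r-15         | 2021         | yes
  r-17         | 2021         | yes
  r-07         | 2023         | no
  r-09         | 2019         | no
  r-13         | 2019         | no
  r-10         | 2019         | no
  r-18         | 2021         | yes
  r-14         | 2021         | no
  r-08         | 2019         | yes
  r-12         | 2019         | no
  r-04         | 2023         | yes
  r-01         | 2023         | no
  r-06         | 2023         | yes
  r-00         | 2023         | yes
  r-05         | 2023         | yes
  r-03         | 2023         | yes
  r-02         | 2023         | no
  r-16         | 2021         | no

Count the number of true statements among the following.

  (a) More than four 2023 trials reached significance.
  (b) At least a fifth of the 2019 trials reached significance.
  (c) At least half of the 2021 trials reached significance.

(a) 2023: |A| = 8, |A ∩ B| = 5; needs |A ∩ B| > 4 — true.
(b) 2019: |A| = 6, |A ∩ B| = 2; needs |A ∩ B| / |A| ≥ 1/5 — true.
(c) 2021: |A| = 5, |A ∩ B| = 3; needs |A ∩ B| ≥ |A ∖ B| — true.

3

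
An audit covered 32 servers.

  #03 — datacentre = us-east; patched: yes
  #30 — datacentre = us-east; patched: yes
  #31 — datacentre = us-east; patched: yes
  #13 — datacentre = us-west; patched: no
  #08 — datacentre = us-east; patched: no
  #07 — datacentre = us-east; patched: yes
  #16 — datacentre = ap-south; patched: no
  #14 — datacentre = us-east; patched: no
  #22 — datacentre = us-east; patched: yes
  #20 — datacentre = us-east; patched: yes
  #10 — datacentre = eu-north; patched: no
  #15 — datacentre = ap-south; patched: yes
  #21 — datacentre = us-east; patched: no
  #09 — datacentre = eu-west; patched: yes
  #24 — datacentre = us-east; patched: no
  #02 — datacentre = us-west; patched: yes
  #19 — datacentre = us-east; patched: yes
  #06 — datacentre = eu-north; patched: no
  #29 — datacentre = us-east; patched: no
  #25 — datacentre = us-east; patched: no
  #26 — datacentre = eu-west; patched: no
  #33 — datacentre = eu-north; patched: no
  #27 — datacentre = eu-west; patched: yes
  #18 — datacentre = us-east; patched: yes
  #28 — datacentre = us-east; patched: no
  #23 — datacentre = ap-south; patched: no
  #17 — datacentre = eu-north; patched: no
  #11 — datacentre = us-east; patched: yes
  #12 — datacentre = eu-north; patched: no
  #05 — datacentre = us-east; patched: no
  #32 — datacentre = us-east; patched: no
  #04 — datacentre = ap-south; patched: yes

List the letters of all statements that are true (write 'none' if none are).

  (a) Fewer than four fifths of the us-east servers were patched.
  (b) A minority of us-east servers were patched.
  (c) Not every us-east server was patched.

|A| = 18, |A ∩ B| = 9, |A ∖ B| = 9.
(a) |A ∩ B| / |A| < 4/5: holds.
(b) |A ∩ B| < |A ∖ B|: fails.
(c) A ⊄ B (|A ∖ B| ≥ 1): holds.

(a), (c)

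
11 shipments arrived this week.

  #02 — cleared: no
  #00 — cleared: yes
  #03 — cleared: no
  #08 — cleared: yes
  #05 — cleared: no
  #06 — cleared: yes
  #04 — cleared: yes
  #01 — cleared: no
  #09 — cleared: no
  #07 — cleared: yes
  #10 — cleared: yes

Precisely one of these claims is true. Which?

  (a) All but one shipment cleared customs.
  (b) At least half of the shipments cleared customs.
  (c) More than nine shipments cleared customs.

(b)

|A| = 11, |A ∩ B| = 6, |A ∖ B| = 5.
(a) requires |A ∖ B| = 1: false.
(b) requires |A ∩ B| ≥ |A ∖ B|: true.
(c) requires |A ∩ B| > 9: false.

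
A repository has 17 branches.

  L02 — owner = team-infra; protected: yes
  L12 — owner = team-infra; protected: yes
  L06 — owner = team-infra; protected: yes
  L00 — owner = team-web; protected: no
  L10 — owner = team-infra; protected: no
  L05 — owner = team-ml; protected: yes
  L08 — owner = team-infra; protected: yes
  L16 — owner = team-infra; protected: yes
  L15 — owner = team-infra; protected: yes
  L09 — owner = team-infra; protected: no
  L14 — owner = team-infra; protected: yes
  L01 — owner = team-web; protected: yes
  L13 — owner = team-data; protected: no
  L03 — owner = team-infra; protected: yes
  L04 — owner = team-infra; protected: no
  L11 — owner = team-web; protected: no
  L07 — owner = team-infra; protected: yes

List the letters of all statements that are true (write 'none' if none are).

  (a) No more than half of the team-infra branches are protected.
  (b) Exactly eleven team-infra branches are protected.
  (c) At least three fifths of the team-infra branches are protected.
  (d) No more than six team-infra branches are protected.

(c)

|A| = 12, |A ∩ B| = 9, |A ∖ B| = 3.
(a) |A ∩ B| ≤ |A ∖ B|: fails.
(b) |A ∩ B| = 11: fails.
(c) |A ∩ B| / |A| ≥ 3/5: holds.
(d) |A ∩ B| ≤ 6: fails.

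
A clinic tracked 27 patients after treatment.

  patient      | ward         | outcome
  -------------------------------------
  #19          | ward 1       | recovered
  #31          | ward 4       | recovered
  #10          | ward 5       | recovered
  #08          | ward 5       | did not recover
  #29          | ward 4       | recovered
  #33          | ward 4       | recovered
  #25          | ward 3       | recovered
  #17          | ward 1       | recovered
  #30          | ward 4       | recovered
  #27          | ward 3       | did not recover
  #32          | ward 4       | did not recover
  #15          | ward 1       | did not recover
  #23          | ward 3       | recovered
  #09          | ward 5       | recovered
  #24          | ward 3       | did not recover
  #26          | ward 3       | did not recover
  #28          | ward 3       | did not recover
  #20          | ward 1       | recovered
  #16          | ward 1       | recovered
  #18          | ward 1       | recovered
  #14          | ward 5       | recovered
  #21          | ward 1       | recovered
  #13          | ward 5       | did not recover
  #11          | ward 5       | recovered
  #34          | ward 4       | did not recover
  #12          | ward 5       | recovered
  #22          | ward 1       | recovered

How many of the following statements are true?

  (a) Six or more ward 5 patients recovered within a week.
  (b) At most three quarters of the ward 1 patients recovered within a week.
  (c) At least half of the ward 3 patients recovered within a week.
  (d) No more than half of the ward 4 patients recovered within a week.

(a) ward 5: |A| = 7, |A ∩ B| = 5; needs |A ∩ B| ≥ 6 — false.
(b) ward 1: |A| = 8, |A ∩ B| = 7; needs |A ∩ B| / |A| ≤ 3/4 — false.
(c) ward 3: |A| = 6, |A ∩ B| = 2; needs |A ∩ B| ≥ |A ∖ B| — false.
(d) ward 4: |A| = 6, |A ∩ B| = 4; needs |A ∩ B| ≤ |A ∖ B| — false.

0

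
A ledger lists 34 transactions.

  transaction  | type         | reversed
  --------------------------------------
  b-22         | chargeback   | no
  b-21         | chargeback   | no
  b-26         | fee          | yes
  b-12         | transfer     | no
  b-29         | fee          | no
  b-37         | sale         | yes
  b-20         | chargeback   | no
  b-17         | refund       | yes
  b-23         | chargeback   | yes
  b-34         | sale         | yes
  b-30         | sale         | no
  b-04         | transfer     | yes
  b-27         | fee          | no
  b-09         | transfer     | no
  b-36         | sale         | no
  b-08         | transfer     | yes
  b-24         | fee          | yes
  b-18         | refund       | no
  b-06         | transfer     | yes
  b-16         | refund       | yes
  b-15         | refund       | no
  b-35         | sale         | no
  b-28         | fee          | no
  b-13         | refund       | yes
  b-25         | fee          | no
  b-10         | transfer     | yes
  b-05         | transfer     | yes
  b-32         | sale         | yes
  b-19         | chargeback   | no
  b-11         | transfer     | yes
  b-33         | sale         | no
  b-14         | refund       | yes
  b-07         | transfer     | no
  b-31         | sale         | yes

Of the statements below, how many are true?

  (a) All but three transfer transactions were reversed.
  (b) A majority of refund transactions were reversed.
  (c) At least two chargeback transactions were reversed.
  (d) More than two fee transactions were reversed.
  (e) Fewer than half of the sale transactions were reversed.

(a) transfer: |A| = 9, |A ∩ B| = 6; needs |A ∖ B| = 3 — true.
(b) refund: |A| = 6, |A ∩ B| = 4; needs |A ∩ B| > |A ∖ B| — true.
(c) chargeback: |A| = 5, |A ∩ B| = 1; needs |A ∩ B| ≥ 2 — false.
(d) fee: |A| = 6, |A ∩ B| = 2; needs |A ∩ B| > 2 — false.
(e) sale: |A| = 8, |A ∩ B| = 4; needs |A ∩ B| < |A ∖ B| — false.

2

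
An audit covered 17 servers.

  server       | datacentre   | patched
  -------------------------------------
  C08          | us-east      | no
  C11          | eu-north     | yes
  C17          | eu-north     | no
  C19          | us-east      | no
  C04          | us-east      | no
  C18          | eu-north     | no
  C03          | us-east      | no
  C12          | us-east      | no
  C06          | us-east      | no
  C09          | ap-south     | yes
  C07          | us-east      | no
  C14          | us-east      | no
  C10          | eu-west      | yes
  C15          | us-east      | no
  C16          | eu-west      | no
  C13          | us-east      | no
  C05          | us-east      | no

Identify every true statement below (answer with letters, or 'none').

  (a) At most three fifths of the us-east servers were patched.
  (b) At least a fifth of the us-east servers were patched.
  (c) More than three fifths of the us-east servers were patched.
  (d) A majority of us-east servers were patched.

|A| = 11, |A ∩ B| = 0, |A ∖ B| = 11.
(a) |A ∩ B| / |A| ≤ 3/5: holds.
(b) |A ∩ B| / |A| ≥ 1/5: fails.
(c) |A ∩ B| / |A| > 3/5: fails.
(d) |A ∩ B| > |A ∖ B|: fails.

(a)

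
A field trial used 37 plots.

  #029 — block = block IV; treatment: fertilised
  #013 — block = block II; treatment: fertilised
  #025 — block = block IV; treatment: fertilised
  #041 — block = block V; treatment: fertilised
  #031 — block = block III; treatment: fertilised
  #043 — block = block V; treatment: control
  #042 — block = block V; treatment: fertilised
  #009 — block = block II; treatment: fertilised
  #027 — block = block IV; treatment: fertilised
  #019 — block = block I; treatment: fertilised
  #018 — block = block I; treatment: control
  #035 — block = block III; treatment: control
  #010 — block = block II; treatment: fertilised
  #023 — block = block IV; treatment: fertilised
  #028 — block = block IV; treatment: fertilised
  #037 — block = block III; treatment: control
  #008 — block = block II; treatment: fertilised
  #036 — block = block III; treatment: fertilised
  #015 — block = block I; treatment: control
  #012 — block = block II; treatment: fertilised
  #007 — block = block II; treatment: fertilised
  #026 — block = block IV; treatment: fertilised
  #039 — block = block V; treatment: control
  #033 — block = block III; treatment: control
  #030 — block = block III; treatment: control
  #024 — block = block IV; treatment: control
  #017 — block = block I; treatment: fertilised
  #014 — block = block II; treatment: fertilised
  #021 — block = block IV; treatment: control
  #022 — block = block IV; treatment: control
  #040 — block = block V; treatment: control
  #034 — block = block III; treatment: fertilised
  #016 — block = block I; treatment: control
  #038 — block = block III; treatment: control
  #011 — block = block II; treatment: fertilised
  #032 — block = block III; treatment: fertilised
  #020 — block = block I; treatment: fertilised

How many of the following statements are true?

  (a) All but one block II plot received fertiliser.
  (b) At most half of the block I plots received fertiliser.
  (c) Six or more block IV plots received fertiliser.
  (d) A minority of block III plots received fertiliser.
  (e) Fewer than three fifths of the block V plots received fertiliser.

4

(a) block II: |A| = 8, |A ∩ B| = 8; needs |A ∖ B| = 1 — false.
(b) block I: |A| = 6, |A ∩ B| = 3; needs |A ∩ B| ≤ |A ∖ B| — true.
(c) block IV: |A| = 9, |A ∩ B| = 6; needs |A ∩ B| ≥ 6 — true.
(d) block III: |A| = 9, |A ∩ B| = 4; needs |A ∩ B| < |A ∖ B| — true.
(e) block V: |A| = 5, |A ∩ B| = 2; needs |A ∩ B| / |A| < 3/5 — true.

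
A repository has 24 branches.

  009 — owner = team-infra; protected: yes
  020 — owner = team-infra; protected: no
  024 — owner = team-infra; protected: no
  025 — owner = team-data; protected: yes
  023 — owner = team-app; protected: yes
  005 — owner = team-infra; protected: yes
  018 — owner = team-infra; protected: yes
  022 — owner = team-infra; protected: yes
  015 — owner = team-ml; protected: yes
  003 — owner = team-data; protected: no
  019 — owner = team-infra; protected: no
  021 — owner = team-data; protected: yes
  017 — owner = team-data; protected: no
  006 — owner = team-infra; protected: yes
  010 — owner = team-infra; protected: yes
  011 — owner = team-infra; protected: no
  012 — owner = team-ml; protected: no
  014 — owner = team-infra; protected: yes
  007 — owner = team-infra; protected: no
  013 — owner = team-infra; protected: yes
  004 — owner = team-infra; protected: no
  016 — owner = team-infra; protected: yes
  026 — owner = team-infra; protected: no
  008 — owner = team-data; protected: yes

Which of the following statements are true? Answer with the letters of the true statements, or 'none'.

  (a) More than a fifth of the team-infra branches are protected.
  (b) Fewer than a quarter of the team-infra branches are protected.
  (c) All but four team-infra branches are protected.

(a)

|A| = 16, |A ∩ B| = 9, |A ∖ B| = 7.
(a) |A ∩ B| / |A| > 1/5: holds.
(b) |A ∩ B| / |A| < 1/4: fails.
(c) |A ∖ B| = 4: fails.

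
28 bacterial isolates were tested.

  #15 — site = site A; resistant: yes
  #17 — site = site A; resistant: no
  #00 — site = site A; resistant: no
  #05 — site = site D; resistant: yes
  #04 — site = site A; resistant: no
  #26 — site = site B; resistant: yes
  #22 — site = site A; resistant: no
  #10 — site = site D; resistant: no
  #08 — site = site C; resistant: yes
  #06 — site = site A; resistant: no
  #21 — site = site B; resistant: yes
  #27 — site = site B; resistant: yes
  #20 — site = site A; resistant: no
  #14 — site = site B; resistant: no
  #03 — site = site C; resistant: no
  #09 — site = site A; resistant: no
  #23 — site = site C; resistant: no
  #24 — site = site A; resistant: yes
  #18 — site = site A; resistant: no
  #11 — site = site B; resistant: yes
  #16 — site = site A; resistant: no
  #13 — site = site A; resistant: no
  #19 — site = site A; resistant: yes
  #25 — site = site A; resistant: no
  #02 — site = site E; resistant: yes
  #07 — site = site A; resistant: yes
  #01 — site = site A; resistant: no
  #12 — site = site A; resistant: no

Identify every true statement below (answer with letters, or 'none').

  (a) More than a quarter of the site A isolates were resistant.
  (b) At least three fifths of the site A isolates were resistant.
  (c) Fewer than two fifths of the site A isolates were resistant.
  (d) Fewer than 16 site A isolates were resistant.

(c), (d)

|A| = 17, |A ∩ B| = 4, |A ∖ B| = 13.
(a) |A ∩ B| / |A| > 1/4: fails.
(b) |A ∩ B| / |A| ≥ 3/5: fails.
(c) |A ∩ B| / |A| < 2/5: holds.
(d) |A ∩ B| < 16: holds.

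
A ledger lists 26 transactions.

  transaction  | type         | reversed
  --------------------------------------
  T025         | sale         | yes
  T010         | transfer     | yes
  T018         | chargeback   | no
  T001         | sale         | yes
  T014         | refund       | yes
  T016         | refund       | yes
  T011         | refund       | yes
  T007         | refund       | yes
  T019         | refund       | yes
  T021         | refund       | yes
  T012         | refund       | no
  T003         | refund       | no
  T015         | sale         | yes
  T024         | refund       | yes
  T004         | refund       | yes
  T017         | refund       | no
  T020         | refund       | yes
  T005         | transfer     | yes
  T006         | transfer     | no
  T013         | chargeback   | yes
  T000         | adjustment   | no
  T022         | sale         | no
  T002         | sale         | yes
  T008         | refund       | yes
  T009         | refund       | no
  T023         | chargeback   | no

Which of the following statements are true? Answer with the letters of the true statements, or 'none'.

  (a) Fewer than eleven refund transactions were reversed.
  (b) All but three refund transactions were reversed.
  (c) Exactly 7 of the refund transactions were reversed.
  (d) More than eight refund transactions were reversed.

(a), (d)

|A| = 14, |A ∩ B| = 10, |A ∖ B| = 4.
(a) |A ∩ B| < 11: holds.
(b) |A ∖ B| = 3: fails.
(c) |A ∩ B| = 7: fails.
(d) |A ∩ B| > 8: holds.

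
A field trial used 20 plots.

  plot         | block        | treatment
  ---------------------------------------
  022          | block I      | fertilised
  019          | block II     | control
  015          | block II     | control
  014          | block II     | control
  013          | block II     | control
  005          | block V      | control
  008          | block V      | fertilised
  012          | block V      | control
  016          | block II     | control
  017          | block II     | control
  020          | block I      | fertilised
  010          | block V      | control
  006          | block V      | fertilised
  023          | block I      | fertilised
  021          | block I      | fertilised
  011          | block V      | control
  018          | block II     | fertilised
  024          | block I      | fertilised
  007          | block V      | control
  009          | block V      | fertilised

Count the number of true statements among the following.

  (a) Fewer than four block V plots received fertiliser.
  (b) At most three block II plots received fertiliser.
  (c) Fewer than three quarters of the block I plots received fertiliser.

2

(a) block V: |A| = 8, |A ∩ B| = 3; needs |A ∩ B| < 4 — true.
(b) block II: |A| = 7, |A ∩ B| = 1; needs |A ∩ B| ≤ 3 — true.
(c) block I: |A| = 5, |A ∩ B| = 5; needs |A ∩ B| / |A| < 3/4 — false.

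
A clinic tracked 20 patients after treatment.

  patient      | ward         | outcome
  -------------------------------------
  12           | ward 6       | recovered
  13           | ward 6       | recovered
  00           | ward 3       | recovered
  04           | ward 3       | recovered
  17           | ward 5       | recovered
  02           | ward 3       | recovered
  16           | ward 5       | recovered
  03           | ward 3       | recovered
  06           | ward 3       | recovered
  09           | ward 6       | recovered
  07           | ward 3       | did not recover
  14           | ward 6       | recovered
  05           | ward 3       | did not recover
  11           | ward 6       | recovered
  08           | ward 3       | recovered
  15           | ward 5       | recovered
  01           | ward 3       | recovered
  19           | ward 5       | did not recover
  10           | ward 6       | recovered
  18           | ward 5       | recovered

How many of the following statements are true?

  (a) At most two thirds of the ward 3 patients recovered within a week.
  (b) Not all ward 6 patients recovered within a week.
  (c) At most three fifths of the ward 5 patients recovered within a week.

0

(a) ward 3: |A| = 9, |A ∩ B| = 7; needs |A ∩ B| / |A| ≤ 2/3 — false.
(b) ward 6: |A| = 6, |A ∩ B| = 6; needs A ⊄ B (|A ∖ B| ≥ 1) — false.
(c) ward 5: |A| = 5, |A ∩ B| = 4; needs |A ∩ B| / |A| ≤ 3/5 — false.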